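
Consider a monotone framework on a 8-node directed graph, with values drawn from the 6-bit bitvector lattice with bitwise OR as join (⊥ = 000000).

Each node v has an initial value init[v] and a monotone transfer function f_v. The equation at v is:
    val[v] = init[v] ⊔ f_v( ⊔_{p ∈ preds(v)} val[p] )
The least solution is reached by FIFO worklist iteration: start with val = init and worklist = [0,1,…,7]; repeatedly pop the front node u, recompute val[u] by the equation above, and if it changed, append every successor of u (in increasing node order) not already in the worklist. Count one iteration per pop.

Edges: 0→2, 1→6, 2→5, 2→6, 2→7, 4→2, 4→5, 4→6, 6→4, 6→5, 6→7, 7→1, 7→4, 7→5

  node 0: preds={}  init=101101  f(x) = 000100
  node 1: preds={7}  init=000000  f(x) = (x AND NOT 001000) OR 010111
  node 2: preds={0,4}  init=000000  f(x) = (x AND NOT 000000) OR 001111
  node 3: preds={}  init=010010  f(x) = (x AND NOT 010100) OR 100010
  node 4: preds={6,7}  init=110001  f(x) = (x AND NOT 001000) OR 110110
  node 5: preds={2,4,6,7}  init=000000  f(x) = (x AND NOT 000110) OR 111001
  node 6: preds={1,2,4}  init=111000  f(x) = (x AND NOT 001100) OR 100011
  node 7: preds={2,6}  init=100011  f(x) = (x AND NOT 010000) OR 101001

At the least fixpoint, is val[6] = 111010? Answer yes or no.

no

Trace (12 dequeues):
  [1] u=0 | in 000000 | out 101101 | ==
  [2] u=1 | in 100011 | out 110111 | prev 000000 | push {}
  [3] u=2 | in 111101 | out 111111 | prev 000000 | push {}
  [4] u=3 | in 000000 | out 110010 | prev 010010 | push {}
  [5] u=4 | in 111011 | out 110111 | prev 110001 | push {2}
  [6] u=5 | in 111111 | out 111001 | prev 000000 | push {}
  [7] u=6 | in 111111 | out 111011 | prev 111000 | push {4,5}
  [8] u=7 | in 111111 | out 101111 | prev 100011 | push {1}
  [9] u=2 | in 111111 | out 111111 | ==
  [10] u=4 | in 111111 | out 110111 | ==
  [11] u=5 | in 111111 | out 111001 | ==
  [12] u=1 | in 101111 | out 110111 | ==

Converged values:
  [0] 101101
  [1] 110111
  [2] 111111
  [3] 110010
  [4] 110111
  [5] 111001
  [6] 111011
  [7] 101111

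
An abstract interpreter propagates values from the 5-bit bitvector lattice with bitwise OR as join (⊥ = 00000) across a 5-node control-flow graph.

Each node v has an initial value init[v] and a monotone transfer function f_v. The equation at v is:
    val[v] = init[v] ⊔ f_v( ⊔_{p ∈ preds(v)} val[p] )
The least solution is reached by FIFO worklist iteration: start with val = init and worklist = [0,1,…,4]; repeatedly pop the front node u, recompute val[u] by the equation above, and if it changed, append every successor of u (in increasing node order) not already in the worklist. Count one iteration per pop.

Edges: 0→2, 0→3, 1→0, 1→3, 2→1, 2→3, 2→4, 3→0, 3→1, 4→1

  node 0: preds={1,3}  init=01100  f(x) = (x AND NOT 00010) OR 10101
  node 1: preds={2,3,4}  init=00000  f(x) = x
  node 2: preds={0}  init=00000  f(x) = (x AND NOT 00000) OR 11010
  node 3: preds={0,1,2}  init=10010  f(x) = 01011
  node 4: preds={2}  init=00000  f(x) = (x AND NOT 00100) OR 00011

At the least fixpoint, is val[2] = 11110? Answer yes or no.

no

Worklist (9 pops):
  #1 pop 0: in=10010 → 11101 (was 01100); enqueue []
  #2 pop 1: in=10010 → 10010 (was 00000); enqueue [0]
  #3 pop 2: in=11101 → 11111 (was 00000); enqueue [1]
  #4 pop 3: in=11111 → 11011 (was 10010); enqueue []
  #5 pop 4: in=11111 → 11011 (was 00000); enqueue []
  #6 pop 0: in=11011 → 11101 (no change)
  #7 pop 1: in=11111 → 11111 (was 10010); enqueue [0,3]
  #8 pop 0: in=11111 → 11101 (no change)
  #9 pop 3: in=11111 → 11011 (no change)

Fixpoint:
  val[0] = 11101
  val[1] = 11111
  val[2] = 11111
  val[3] = 11011
  val[4] = 11011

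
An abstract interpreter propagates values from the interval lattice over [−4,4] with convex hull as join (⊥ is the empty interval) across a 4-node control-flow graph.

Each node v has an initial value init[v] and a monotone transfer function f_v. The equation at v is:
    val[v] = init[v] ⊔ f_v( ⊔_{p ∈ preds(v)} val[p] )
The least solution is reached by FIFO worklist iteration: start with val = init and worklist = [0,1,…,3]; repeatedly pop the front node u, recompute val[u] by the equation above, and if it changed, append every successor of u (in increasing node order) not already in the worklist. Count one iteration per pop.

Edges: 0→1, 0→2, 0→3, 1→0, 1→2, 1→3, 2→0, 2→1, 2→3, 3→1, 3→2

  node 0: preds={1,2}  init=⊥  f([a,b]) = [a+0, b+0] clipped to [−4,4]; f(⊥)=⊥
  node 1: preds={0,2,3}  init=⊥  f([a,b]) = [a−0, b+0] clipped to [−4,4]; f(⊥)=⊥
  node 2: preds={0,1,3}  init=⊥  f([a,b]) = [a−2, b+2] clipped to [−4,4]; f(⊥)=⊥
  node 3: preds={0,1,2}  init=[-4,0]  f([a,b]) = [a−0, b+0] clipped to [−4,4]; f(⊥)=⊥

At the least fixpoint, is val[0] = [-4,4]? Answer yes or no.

Iteration log — 13 steps:
  step 1. node 0  ⊔preds=⊥  new=⊥  stable
  step 2. node 1  ⊔preds=[-4,0]  new=[-4,0]  old=⊥  +wl: 0
  step 3. node 2  ⊔preds=[-4,0]  new=[-4,2]  old=⊥  +wl: 1
  step 4. node 3  ⊔preds=[-4,2]  new=[-4,2]  old=[-4,0]  +wl: 2
  step 5. node 0  ⊔preds=[-4,2]  new=[-4,2]  old=⊥  +wl: 3
  step 6. node 1  ⊔preds=[-4,2]  new=[-4,2]  old=[-4,0]  +wl: 0
  step 7. node 2  ⊔preds=[-4,2]  new=[-4,4]  old=[-4,2]  +wl: 1
  step 8. node 3  ⊔preds=[-4,4]  new=[-4,4]  old=[-4,2]  +wl: 2
  step 9. node 0  ⊔preds=[-4,4]  new=[-4,4]  old=[-4,2]  +wl: 3
  step 10. node 1  ⊔preds=[-4,4]  new=[-4,4]  old=[-4,2]  +wl: 0
  step 11. node 2  ⊔preds=[-4,4]  new=[-4,4]  stable
  step 12. node 3  ⊔preds=[-4,4]  new=[-4,4]  stable
  step 13. node 0  ⊔preds=[-4,4]  new=[-4,4]  stable

Least fixpoint reached:
  node 0: [-4,4]
  node 1: [-4,4]
  node 2: [-4,4]
  node 3: [-4,4]

yes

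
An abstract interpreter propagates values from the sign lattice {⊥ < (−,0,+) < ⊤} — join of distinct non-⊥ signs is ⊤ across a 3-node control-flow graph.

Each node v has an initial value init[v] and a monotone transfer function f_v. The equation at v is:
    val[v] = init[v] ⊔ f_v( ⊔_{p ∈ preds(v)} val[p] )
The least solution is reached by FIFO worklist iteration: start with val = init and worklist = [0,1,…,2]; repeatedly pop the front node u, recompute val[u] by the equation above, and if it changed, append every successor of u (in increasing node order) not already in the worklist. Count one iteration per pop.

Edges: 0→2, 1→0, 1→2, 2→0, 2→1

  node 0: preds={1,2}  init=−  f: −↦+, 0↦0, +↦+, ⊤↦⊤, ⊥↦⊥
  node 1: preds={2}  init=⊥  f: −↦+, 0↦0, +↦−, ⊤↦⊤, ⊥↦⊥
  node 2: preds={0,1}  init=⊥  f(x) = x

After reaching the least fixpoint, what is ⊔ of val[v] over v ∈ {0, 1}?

Iteration log — 10 steps:
  step 1. node 0  ⊔preds=⊥  new=−  stable
  step 2. node 1  ⊔preds=⊥  new=⊥  stable
  step 3. node 2  ⊔preds=−  new=−  old=⊥  +wl: 0,1
  step 4. node 0  ⊔preds=−  new=⊤  old=−  +wl: 2
  step 5. node 1  ⊔preds=−  new=+  old=⊥  +wl: 0
  step 6. node 2  ⊔preds=⊤  new=⊤  old=−  +wl: 1
  step 7. node 0  ⊔preds=⊤  new=⊤  stable
  step 8. node 1  ⊔preds=⊤  new=⊤  old=+  +wl: 0,2
  step 9. node 0  ⊔preds=⊤  new=⊤  stable
  step 10. node 2  ⊔preds=⊤  new=⊤  stable

Least fixpoint reached:
  node 0: ⊤
  node 1: ⊤
  node 2: ⊤

⊤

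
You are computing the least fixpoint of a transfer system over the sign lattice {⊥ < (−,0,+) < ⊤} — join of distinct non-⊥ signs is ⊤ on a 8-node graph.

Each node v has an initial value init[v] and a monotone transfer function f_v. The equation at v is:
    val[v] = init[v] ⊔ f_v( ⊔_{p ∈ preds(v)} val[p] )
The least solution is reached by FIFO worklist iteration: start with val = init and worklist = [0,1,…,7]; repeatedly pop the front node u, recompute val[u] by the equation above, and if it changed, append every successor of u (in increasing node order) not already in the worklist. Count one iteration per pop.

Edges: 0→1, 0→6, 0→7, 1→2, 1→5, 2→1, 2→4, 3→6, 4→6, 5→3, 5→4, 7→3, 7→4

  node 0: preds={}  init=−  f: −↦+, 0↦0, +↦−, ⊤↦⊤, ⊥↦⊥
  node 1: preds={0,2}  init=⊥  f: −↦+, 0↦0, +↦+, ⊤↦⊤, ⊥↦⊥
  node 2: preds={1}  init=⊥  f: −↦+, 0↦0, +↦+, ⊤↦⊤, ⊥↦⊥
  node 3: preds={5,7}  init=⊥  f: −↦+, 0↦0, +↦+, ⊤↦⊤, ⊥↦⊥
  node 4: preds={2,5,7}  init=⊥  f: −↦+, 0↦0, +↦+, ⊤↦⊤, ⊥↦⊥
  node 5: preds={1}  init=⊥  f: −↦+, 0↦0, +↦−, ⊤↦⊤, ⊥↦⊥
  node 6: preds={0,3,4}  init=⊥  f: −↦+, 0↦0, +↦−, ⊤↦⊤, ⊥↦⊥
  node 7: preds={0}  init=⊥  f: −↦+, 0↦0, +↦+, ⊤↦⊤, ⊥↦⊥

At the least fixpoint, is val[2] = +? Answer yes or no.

no

Iteration log — 17 steps:
  step 1. node 0  ⊔preds=⊥  new=−  stable
  step 2. node 1  ⊔preds=−  new=+  old=⊥  +wl: 
  step 3. node 2  ⊔preds=+  new=+  old=⊥  +wl: 1
  step 4. node 3  ⊔preds=⊥  new=⊥  stable
  step 5. node 4  ⊔preds=+  new=+  old=⊥  +wl: 
  step 6. node 5  ⊔preds=+  new=−  old=⊥  +wl: 3,4
  step 7. node 6  ⊔preds=⊤  new=⊤  old=⊥  +wl: 
  step 8. node 7  ⊔preds=−  new=+  old=⊥  +wl: 
  step 9. node 1  ⊔preds=⊤  new=⊤  old=+  +wl: 2,5
  step 10. node 3  ⊔preds=⊤  new=⊤  old=⊥  +wl: 6
  step 11. node 4  ⊔preds=⊤  new=⊤  old=+  +wl: 
  step 12. node 2  ⊔preds=⊤  new=⊤  old=+  +wl: 1,4
  step 13. node 5  ⊔preds=⊤  new=⊤  old=−  +wl: 3
  step 14. node 6  ⊔preds=⊤  new=⊤  stable
  step 15. node 1  ⊔preds=⊤  new=⊤  stable
  step 16. node 4  ⊔preds=⊤  new=⊤  stable
  step 17. node 3  ⊔preds=⊤  new=⊤  stable

Least fixpoint reached:
  node 0: −
  node 1: ⊤
  node 2: ⊤
  node 3: ⊤
  node 4: ⊤
  node 5: ⊤
  node 6: ⊤
  node 7: +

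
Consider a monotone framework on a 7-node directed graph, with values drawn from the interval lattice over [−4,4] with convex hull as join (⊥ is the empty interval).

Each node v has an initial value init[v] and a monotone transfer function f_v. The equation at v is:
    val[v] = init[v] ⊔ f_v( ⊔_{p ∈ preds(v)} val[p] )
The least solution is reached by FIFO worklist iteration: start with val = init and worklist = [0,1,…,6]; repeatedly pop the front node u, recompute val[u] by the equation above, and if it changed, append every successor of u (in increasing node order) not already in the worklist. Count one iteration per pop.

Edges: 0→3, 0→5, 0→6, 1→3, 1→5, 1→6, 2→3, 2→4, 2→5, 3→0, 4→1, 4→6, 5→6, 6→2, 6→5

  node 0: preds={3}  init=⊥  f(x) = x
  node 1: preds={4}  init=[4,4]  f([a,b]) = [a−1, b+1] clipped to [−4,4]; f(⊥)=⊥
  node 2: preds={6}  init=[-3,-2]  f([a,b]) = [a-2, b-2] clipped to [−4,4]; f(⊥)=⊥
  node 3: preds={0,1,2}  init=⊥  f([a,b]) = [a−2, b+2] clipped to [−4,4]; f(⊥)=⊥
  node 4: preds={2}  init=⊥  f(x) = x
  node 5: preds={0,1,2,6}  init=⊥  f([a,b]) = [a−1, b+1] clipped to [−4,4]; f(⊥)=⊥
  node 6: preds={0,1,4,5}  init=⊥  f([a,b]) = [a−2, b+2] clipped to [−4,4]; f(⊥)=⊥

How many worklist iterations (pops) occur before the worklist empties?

16

Iteration log — 16 steps:
  step 1. node 0  ⊔preds=⊥  new=⊥  stable
  step 2. node 1  ⊔preds=⊥  new=[4,4]  stable
  step 3. node 2  ⊔preds=⊥  new=[-3,-2]  stable
  step 4. node 3  ⊔preds=[-3,4]  new=[-4,4]  old=⊥  +wl: 0
  step 5. node 4  ⊔preds=[-3,-2]  new=[-3,-2]  old=⊥  +wl: 1
  step 6. node 5  ⊔preds=[-3,4]  new=[-4,4]  old=⊥  +wl: 
  step 7. node 6  ⊔preds=[-4,4]  new=[-4,4]  old=⊥  +wl: 2,5
  step 8. node 0  ⊔preds=[-4,4]  new=[-4,4]  old=⊥  +wl: 3,6
  step 9. node 1  ⊔preds=[-3,-2]  new=[-4,4]  old=[4,4]  +wl: 
  step 10. node 2  ⊔preds=[-4,4]  new=[-4,2]  old=[-3,-2]  +wl: 4
  step 11. node 5  ⊔preds=[-4,4]  new=[-4,4]  stable
  step 12. node 3  ⊔preds=[-4,4]  new=[-4,4]  stable
  step 13. node 6  ⊔preds=[-4,4]  new=[-4,4]  stable
  step 14. node 4  ⊔preds=[-4,2]  new=[-4,2]  old=[-3,-2]  +wl: 1,6
  step 15. node 1  ⊔preds=[-4,2]  new=[-4,4]  stable
  step 16. node 6  ⊔preds=[-4,4]  new=[-4,4]  stable

Least fixpoint reached:
  node 0: [-4,4]
  node 1: [-4,4]
  node 2: [-4,2]
  node 3: [-4,4]
  node 4: [-4,2]
  node 5: [-4,4]
  node 6: [-4,4]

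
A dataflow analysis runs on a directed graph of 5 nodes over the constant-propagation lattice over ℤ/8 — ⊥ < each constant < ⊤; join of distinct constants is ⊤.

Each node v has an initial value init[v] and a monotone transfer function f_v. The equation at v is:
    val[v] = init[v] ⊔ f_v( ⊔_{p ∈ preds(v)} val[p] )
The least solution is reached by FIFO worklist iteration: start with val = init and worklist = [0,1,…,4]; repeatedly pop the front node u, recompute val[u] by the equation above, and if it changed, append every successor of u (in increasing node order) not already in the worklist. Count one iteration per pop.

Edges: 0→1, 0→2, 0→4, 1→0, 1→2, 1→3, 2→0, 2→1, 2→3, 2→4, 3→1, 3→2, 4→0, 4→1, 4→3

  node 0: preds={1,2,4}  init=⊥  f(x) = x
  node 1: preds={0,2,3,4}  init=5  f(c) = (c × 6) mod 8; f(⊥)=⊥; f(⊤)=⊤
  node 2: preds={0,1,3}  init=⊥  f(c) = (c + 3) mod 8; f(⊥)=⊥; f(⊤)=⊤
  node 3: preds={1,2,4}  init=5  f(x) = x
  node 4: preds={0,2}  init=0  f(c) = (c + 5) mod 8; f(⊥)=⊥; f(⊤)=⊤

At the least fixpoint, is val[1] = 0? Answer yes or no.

no

Iteration log — 9 steps:
  step 1. node 0  ⊔preds=⊤  new=⊤  old=⊥  +wl: 
  step 2. node 1  ⊔preds=⊤  new=⊤  old=5  +wl: 0
  step 3. node 2  ⊔preds=⊤  new=⊤  old=⊥  +wl: 1
  step 4. node 3  ⊔preds=⊤  new=⊤  old=5  +wl: 2
  step 5. node 4  ⊔preds=⊤  new=⊤  old=0  +wl: 3
  step 6. node 0  ⊔preds=⊤  new=⊤  stable
  step 7. node 1  ⊔preds=⊤  new=⊤  stable
  step 8. node 2  ⊔preds=⊤  new=⊤  stable
  step 9. node 3  ⊔preds=⊤  new=⊤  stable

Least fixpoint reached:
  node 0: ⊤
  node 1: ⊤
  node 2: ⊤
  node 3: ⊤
  node 4: ⊤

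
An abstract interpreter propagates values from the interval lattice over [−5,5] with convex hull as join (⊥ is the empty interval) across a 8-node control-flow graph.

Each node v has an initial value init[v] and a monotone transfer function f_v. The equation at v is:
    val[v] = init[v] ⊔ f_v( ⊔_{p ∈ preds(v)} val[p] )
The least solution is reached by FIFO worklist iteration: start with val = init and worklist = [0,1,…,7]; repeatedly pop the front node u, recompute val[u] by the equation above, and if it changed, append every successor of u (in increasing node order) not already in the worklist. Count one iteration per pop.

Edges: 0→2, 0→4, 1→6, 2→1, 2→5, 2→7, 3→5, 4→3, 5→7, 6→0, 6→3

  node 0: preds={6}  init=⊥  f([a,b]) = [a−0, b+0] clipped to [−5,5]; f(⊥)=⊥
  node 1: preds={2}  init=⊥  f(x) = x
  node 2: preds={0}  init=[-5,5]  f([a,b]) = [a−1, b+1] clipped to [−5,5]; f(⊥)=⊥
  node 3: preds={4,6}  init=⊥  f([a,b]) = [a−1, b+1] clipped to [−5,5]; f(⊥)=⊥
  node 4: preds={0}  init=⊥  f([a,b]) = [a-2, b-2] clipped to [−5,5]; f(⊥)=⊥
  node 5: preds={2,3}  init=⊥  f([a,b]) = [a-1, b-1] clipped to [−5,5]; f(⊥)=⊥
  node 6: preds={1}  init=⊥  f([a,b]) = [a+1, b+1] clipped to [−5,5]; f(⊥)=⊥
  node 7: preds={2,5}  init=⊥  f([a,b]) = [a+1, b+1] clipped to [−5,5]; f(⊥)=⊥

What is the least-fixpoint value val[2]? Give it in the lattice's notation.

Worklist (14 pops):
  #1 pop 0: in=⊥ → ⊥ (no change)
  #2 pop 1: in=[-5,5] → [-5,5] (was ⊥); enqueue []
  #3 pop 2: in=⊥ → [-5,5] (no change)
  #4 pop 3: in=⊥ → ⊥ (no change)
  #5 pop 4: in=⊥ → ⊥ (no change)
  #6 pop 5: in=[-5,5] → [-5,4] (was ⊥); enqueue []
  #7 pop 6: in=[-5,5] → [-4,5] (was ⊥); enqueue [0,3]
  #8 pop 7: in=[-5,5] → [-4,5] (was ⊥); enqueue []
  #9 pop 0: in=[-4,5] → [-4,5] (was ⊥); enqueue [2,4]
  #10 pop 3: in=[-4,5] → [-5,5] (was ⊥); enqueue [5]
  #11 pop 2: in=[-4,5] → [-5,5] (no change)
  #12 pop 4: in=[-4,5] → [-5,3] (was ⊥); enqueue [3]
  #13 pop 5: in=[-5,5] → [-5,4] (no change)
  #14 pop 3: in=[-5,5] → [-5,5] (no change)

Fixpoint:
  val[0] = [-4,5]
  val[1] = [-5,5]
  val[2] = [-5,5]
  val[3] = [-5,5]
  val[4] = [-5,3]
  val[5] = [-5,4]
  val[6] = [-4,5]
  val[7] = [-4,5]

[-5,5]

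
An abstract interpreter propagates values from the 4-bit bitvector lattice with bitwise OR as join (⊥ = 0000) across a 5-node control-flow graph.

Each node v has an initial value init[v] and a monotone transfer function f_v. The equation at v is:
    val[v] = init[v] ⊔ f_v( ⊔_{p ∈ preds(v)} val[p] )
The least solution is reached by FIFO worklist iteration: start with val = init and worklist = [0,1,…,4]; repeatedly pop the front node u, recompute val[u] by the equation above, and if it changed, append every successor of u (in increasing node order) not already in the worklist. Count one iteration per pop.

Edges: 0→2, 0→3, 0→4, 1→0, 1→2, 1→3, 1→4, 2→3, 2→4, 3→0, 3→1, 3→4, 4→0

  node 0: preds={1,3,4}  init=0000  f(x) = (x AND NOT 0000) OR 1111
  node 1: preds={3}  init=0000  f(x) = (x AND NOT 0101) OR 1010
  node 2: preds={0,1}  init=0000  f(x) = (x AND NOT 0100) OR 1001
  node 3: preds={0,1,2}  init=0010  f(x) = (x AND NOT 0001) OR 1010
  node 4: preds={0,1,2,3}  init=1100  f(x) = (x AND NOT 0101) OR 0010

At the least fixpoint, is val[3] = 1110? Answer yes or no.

Iteration log — 7 steps:
  step 1. node 0  ⊔preds=1110  new=1111  old=0000  +wl: 
  step 2. node 1  ⊔preds=0010  new=1010  old=0000  +wl: 0
  step 3. node 2  ⊔preds=1111  new=1011  old=0000  +wl: 
  step 4. node 3  ⊔preds=1111  new=1110  old=0010  +wl: 1
  step 5. node 4  ⊔preds=1111  new=1110  old=1100  +wl: 
  step 6. node 0  ⊔preds=1110  new=1111  stable
  step 7. node 1  ⊔preds=1110  new=1010  stable

Least fixpoint reached:
  node 0: 1111
  node 1: 1010
  node 2: 1011
  node 3: 1110
  node 4: 1110

yes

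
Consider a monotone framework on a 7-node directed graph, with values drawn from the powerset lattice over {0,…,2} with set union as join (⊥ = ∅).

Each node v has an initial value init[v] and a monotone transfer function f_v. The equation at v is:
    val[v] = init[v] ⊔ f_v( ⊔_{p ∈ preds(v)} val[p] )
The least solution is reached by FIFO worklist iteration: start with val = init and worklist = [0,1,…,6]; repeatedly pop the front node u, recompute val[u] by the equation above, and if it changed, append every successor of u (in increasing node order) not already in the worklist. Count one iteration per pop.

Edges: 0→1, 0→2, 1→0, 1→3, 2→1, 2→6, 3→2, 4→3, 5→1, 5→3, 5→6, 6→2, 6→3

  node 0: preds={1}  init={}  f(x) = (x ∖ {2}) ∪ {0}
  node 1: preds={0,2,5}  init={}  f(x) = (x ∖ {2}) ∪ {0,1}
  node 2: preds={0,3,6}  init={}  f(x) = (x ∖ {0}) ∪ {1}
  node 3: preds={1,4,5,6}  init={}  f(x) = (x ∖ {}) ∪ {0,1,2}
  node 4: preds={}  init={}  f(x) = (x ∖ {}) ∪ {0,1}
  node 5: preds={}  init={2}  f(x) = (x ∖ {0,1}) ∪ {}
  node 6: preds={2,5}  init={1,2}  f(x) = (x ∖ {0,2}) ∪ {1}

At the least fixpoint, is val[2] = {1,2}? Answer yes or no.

yes

Worklist (11 pops):
  #1 pop 0: in={} → {0} (was {}); enqueue []
  #2 pop 1: in={0,2} → {0,1} (was {}); enqueue [0]
  #3 pop 2: in={0,1,2} → {1,2} (was {}); enqueue [1]
  #4 pop 3: in={0,1,2} → {0,1,2} (was {}); enqueue [2]
  #5 pop 4: in={} → {0,1} (was {}); enqueue [3]
  #6 pop 5: in={} → {2} (no change)
  #7 pop 6: in={1,2} → {1,2} (no change)
  #8 pop 0: in={0,1} → {0,1} (was {0}); enqueue []
  #9 pop 1: in={0,1,2} → {0,1} (no change)
  #10 pop 2: in={0,1,2} → {1,2} (no change)
  #11 pop 3: in={0,1,2} → {0,1,2} (no change)

Fixpoint:
  val[0] = {0,1}
  val[1] = {0,1}
  val[2] = {1,2}
  val[3] = {0,1,2}
  val[4] = {0,1}
  val[5] = {2}
  val[6] = {1,2}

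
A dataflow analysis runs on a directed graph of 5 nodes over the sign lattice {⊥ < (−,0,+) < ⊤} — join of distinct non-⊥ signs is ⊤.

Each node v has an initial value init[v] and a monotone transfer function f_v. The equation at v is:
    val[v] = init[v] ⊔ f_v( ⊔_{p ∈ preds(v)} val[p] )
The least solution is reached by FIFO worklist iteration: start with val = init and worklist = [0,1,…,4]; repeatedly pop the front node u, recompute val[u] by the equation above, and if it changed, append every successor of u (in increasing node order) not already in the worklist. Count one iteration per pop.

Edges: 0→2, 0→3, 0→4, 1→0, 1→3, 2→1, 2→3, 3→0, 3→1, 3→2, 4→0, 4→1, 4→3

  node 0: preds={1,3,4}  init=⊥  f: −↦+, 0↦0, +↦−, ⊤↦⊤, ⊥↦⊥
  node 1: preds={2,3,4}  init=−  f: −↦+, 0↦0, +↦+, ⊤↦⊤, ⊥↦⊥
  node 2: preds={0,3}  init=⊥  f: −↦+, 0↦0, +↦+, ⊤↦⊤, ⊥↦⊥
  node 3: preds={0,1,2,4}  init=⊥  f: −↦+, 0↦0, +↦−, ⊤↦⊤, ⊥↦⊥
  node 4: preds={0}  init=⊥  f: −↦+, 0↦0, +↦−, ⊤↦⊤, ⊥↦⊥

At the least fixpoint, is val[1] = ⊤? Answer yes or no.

Trace (13 dequeues):
  [1] u=0 | in − | out + | prev ⊥ | push {}
  [2] u=1 | in ⊥ | out − | ==
  [3] u=2 | in + | out + | prev ⊥ | push {1}
  [4] u=3 | in ⊤ | out ⊤ | prev ⊥ | push {0,2}
  [5] u=4 | in + | out − | prev ⊥ | push {3}
  [6] u=1 | in ⊤ | out ⊤ | prev − | push {}
  [7] u=0 | in ⊤ | out ⊤ | prev + | push {4}
  [8] u=2 | in ⊤ | out ⊤ | prev + | push {1}
  [9] u=3 | in ⊤ | out ⊤ | ==
  [10] u=4 | in ⊤ | out ⊤ | prev − | push {0,3}
  [11] u=1 | in ⊤ | out ⊤ | ==
  [12] u=0 | in ⊤ | out ⊤ | ==
  [13] u=3 | in ⊤ | out ⊤ | ==

Converged values:
  [0] ⊤
  [1] ⊤
  [2] ⊤
  [3] ⊤
  [4] ⊤

yes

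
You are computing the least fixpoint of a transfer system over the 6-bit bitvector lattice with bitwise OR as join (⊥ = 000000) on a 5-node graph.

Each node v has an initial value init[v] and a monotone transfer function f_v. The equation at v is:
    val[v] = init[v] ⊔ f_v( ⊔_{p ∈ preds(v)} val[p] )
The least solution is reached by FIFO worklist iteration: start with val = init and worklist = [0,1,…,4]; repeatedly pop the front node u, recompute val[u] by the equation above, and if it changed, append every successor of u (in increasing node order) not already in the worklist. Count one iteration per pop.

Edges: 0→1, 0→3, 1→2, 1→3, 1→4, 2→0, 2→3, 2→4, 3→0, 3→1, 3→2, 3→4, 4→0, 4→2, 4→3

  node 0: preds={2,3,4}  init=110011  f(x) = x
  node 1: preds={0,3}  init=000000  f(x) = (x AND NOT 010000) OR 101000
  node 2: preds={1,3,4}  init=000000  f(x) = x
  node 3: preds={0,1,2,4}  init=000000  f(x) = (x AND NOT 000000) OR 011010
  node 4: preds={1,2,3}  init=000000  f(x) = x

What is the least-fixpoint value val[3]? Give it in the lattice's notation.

111011

Iteration log — 11 steps:
  step 1. node 0  ⊔preds=000000  new=110011  stable
  step 2. node 1  ⊔preds=110011  new=101011  old=000000  +wl: 
  step 3. node 2  ⊔preds=101011  new=101011  old=000000  +wl: 0
  step 4. node 3  ⊔preds=111011  new=111011  old=000000  +wl: 1,2
  step 5. node 4  ⊔preds=111011  new=111011  old=000000  +wl: 3
  step 6. node 0  ⊔preds=111011  new=111011  old=110011  +wl: 
  step 7. node 1  ⊔preds=111011  new=101011  stable
  step 8. node 2  ⊔preds=111011  new=111011  old=101011  +wl: 0,4
  step 9. node 3  ⊔preds=111011  new=111011  stable
  step 10. node 0  ⊔preds=111011  new=111011  stable
  step 11. node 4  ⊔preds=111011  new=111011  stable

Least fixpoint reached:
  node 0: 111011
  node 1: 101011
  node 2: 111011
  node 3: 111011
  node 4: 111011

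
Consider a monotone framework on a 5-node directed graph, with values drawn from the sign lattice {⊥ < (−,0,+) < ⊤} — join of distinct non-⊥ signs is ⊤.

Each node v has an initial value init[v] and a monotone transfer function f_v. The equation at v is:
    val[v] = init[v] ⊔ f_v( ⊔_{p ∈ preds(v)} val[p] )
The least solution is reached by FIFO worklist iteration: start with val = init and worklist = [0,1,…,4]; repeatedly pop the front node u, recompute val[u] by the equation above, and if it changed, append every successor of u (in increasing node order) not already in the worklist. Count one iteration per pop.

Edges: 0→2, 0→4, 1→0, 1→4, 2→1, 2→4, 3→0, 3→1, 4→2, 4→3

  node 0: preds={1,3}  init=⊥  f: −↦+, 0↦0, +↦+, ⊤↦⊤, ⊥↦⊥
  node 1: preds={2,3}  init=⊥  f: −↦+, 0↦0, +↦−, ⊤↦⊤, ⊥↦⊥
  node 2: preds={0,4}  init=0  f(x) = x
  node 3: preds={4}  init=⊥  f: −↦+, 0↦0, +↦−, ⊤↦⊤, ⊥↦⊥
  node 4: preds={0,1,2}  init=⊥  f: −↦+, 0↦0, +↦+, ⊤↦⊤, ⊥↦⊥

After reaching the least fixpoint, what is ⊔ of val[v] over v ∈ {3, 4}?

Iteration log — 11 steps:
  step 1. node 0  ⊔preds=⊥  new=⊥  stable
  step 2. node 1  ⊔preds=0  new=0  old=⊥  +wl: 0
  step 3. node 2  ⊔preds=⊥  new=0  stable
  step 4. node 3  ⊔preds=⊥  new=⊥  stable
  step 5. node 4  ⊔preds=0  new=0  old=⊥  +wl: 2,3
  step 6. node 0  ⊔preds=0  new=0  old=⊥  +wl: 4
  step 7. node 2  ⊔preds=0  new=0  stable
  step 8. node 3  ⊔preds=0  new=0  old=⊥  +wl: 0,1
  step 9. node 4  ⊔preds=0  new=0  stable
  step 10. node 0  ⊔preds=0  new=0  stable
  step 11. node 1  ⊔preds=0  new=0  stable

Least fixpoint reached:
  node 0: 0
  node 1: 0
  node 2: 0
  node 3: 0
  node 4: 0

0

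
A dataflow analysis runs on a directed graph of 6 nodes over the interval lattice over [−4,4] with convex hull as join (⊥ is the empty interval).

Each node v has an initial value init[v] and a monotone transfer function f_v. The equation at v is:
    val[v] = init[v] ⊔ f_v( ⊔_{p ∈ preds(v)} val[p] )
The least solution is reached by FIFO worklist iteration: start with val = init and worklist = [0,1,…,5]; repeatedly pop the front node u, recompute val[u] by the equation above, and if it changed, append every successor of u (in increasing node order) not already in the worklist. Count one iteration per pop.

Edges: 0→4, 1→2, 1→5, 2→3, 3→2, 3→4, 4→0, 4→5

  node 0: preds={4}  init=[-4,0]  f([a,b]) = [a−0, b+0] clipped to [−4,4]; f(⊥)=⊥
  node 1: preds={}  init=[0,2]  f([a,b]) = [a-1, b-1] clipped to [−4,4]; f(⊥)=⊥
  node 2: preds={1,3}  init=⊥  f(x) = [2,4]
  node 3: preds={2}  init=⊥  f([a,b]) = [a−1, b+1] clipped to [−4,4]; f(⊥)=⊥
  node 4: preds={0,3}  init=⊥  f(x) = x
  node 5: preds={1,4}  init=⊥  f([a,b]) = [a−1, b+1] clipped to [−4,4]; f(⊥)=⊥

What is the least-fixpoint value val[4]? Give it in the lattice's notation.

[-4,4]

Worklist (9 pops):
  #1 pop 0: in=⊥ → [-4,0] (no change)
  #2 pop 1: in=⊥ → [0,2] (no change)
  #3 pop 2: in=[0,2] → [2,4] (was ⊥); enqueue []
  #4 pop 3: in=[2,4] → [1,4] (was ⊥); enqueue [2]
  #5 pop 4: in=[-4,4] → [-4,4] (was ⊥); enqueue [0]
  #6 pop 5: in=[-4,4] → [-4,4] (was ⊥); enqueue []
  #7 pop 2: in=[0,4] → [2,4] (no change)
  #8 pop 0: in=[-4,4] → [-4,4] (was [-4,0]); enqueue [4]
  #9 pop 4: in=[-4,4] → [-4,4] (no change)

Fixpoint:
  val[0] = [-4,4]
  val[1] = [0,2]
  val[2] = [2,4]
  val[3] = [1,4]
  val[4] = [-4,4]
  val[5] = [-4,4]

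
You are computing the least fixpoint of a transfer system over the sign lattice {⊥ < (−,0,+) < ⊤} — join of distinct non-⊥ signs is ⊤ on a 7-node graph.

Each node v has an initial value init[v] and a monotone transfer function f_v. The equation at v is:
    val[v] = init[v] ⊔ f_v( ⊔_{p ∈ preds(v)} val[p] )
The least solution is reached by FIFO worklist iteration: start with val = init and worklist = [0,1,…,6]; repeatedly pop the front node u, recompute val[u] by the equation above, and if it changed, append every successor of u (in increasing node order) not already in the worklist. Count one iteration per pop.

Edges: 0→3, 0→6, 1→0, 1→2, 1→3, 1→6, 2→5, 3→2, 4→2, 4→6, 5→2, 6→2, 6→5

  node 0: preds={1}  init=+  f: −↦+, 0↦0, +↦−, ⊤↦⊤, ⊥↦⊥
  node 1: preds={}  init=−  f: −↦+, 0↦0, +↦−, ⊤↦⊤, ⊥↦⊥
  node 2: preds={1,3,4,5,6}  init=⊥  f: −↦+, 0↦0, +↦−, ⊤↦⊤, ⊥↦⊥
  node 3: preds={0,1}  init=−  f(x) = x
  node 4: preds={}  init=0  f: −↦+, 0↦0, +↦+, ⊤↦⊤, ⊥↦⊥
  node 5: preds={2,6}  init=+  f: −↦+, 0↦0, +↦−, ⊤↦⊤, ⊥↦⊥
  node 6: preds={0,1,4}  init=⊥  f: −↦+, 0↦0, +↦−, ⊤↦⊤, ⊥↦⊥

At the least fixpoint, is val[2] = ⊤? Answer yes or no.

yes

Worklist (9 pops):
  #1 pop 0: in=− → + (no change)
  #2 pop 1: in=⊥ → − (no change)
  #3 pop 2: in=⊤ → ⊤ (was ⊥); enqueue []
  #4 pop 3: in=⊤ → ⊤ (was −); enqueue [2]
  #5 pop 4: in=⊥ → 0 (no change)
  #6 pop 5: in=⊤ → ⊤ (was +); enqueue []
  #7 pop 6: in=⊤ → ⊤ (was ⊥); enqueue [5]
  #8 pop 2: in=⊤ → ⊤ (no change)
  #9 pop 5: in=⊤ → ⊤ (no change)

Fixpoint:
  val[0] = +
  val[1] = −
  val[2] = ⊤
  val[3] = ⊤
  val[4] = 0
  val[5] = ⊤
  val[6] = ⊤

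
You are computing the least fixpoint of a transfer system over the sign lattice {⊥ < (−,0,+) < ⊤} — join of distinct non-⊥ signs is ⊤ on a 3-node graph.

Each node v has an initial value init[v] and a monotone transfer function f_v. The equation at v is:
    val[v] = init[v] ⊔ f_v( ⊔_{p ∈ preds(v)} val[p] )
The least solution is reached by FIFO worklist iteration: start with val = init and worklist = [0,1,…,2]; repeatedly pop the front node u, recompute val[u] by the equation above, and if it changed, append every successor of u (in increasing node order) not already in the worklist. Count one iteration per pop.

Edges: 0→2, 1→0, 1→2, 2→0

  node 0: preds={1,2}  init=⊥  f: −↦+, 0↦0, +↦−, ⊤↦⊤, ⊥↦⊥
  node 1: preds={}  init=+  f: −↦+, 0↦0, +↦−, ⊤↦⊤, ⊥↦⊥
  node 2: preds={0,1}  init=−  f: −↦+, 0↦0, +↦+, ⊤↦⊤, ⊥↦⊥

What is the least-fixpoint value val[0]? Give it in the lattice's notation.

Trace (4 dequeues):
  [1] u=0 | in ⊤ | out ⊤ | prev ⊥ | push {}
  [2] u=1 | in ⊥ | out + | ==
  [3] u=2 | in ⊤ | out ⊤ | prev − | push {0}
  [4] u=0 | in ⊤ | out ⊤ | ==

Converged values:
  [0] ⊤
  [1] +
  [2] ⊤

⊤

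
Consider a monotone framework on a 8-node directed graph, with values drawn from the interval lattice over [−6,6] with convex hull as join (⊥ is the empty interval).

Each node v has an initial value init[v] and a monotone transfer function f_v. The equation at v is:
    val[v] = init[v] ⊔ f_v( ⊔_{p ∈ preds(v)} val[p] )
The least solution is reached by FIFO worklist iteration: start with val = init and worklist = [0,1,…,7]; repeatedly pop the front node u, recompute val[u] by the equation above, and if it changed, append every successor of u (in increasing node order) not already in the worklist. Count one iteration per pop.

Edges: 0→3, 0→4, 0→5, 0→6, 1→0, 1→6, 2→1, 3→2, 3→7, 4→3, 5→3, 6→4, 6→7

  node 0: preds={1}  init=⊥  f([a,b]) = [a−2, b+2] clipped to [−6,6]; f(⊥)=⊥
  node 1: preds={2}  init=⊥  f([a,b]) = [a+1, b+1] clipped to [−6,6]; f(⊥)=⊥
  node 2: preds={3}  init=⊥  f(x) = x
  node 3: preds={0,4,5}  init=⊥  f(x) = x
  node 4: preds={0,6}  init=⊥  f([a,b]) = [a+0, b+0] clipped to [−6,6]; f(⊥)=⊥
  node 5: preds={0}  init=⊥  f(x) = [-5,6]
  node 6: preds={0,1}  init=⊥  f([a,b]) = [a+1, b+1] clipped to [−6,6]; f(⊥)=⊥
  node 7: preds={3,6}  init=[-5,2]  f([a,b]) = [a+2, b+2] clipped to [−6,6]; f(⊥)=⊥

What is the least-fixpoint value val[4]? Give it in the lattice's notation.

[-6,6]

Trace (23 dequeues):
  [1] u=0 | in ⊥ | out ⊥ | ==
  [2] u=1 | in ⊥ | out ⊥ | ==
  [3] u=2 | in ⊥ | out ⊥ | ==
  [4] u=3 | in ⊥ | out ⊥ | ==
  [5] u=4 | in ⊥ | out ⊥ | ==
  [6] u=5 | in ⊥ | out [-5,6] | prev ⊥ | push {3}
  [7] u=6 | in ⊥ | out ⊥ | ==
  [8] u=7 | in ⊥ | out [-5,2] | ==
  [9] u=3 | in [-5,6] | out [-5,6] | prev ⊥ | push {2,7}
  [10] u=2 | in [-5,6] | out [-5,6] | prev ⊥ | push {1}
  [11] u=7 | in [-5,6] | out [-5,6] | prev [-5,2] | push {}
  [12] u=1 | in [-5,6] | out [-4,6] | prev ⊥ | push {0,6}
  [13] u=0 | in [-4,6] | out [-6,6] | prev ⊥ | push {3,4,5}
  [14] u=6 | in [-6,6] | out [-5,6] | prev ⊥ | push {7}
  [15] u=3 | in [-6,6] | out [-6,6] | prev [-5,6] | push {2}
  [16] u=4 | in [-6,6] | out [-6,6] | prev ⊥ | push {3}
  [17] u=5 | in [-6,6] | out [-5,6] | ==
  [18] u=7 | in [-6,6] | out [-5,6] | ==
  [19] u=2 | in [-6,6] | out [-6,6] | prev [-5,6] | push {1}
  [20] u=3 | in [-6,6] | out [-6,6] | ==
  [21] u=1 | in [-6,6] | out [-5,6] | prev [-4,6] | push {0,6}
  [22] u=0 | in [-5,6] | out [-6,6] | ==
  [23] u=6 | in [-6,6] | out [-5,6] | ==

Converged values:
  [0] [-6,6]
  [1] [-5,6]
  [2] [-6,6]
  [3] [-6,6]
  [4] [-6,6]
  [5] [-5,6]
  [6] [-5,6]
  [7] [-5,6]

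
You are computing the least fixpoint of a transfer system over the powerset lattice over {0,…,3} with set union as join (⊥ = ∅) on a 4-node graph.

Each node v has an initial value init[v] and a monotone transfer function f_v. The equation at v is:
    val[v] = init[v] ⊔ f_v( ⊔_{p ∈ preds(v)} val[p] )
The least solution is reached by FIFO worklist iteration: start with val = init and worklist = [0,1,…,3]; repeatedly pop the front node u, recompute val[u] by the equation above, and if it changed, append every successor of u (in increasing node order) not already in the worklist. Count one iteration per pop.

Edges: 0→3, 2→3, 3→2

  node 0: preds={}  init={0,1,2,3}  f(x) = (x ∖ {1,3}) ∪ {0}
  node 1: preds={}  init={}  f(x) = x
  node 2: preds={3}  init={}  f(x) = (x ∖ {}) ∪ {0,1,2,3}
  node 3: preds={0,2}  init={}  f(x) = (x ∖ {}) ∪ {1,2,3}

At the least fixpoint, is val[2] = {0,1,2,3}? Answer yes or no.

Iteration log — 5 steps:
  step 1. node 0  ⊔preds={}  new={0,1,2,3}  stable
  step 2. node 1  ⊔preds={}  new={}  stable
  step 3. node 2  ⊔preds={}  new={0,1,2,3}  old={}  +wl: 
  step 4. node 3  ⊔preds={0,1,2,3}  new={0,1,2,3}  old={}  +wl: 2
  step 5. node 2  ⊔preds={0,1,2,3}  new={0,1,2,3}  stable

Least fixpoint reached:
  node 0: {0,1,2,3}
  node 1: {}
  node 2: {0,1,2,3}
  node 3: {0,1,2,3}

yes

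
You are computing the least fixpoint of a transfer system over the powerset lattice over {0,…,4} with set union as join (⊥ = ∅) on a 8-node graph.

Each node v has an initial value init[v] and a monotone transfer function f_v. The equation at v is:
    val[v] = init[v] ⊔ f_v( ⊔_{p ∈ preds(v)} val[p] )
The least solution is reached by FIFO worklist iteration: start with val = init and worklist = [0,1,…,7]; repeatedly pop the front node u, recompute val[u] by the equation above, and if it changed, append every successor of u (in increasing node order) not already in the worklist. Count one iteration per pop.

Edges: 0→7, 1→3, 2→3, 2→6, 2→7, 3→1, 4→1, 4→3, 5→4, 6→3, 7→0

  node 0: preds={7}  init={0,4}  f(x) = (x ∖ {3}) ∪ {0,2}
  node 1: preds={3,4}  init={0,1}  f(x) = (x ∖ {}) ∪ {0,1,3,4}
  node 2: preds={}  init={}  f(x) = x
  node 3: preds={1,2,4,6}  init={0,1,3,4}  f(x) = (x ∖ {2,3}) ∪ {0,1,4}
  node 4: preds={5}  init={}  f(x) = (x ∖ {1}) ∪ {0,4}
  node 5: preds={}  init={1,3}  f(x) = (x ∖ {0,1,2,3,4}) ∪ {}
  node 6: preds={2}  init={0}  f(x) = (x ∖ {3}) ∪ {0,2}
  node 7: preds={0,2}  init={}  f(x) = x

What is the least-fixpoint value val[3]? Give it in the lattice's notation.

Worklist (11 pops):
  #1 pop 0: in={} → {0,2,4} (was {0,4}); enqueue []
  #2 pop 1: in={0,1,3,4} → {0,1,3,4} (was {0,1}); enqueue []
  #3 pop 2: in={} → {} (no change)
  #4 pop 3: in={0,1,3,4} → {0,1,3,4} (no change)
  #5 pop 4: in={1,3} → {0,3,4} (was {}); enqueue [1,3]
  #6 pop 5: in={} → {1,3} (no change)
  #7 pop 6: in={} → {0,2} (was {0}); enqueue []
  #8 pop 7: in={0,2,4} → {0,2,4} (was {}); enqueue [0]
  #9 pop 1: in={0,1,3,4} → {0,1,3,4} (no change)
  #10 pop 3: in={0,1,2,3,4} → {0,1,3,4} (no change)
  #11 pop 0: in={0,2,4} → {0,2,4} (no change)

Fixpoint:
  val[0] = {0,2,4}
  val[1] = {0,1,3,4}
  val[2] = {}
  val[3] = {0,1,3,4}
  val[4] = {0,3,4}
  val[5] = {1,3}
  val[6] = {0,2}
  val[7] = {0,2,4}

{0,1,3,4}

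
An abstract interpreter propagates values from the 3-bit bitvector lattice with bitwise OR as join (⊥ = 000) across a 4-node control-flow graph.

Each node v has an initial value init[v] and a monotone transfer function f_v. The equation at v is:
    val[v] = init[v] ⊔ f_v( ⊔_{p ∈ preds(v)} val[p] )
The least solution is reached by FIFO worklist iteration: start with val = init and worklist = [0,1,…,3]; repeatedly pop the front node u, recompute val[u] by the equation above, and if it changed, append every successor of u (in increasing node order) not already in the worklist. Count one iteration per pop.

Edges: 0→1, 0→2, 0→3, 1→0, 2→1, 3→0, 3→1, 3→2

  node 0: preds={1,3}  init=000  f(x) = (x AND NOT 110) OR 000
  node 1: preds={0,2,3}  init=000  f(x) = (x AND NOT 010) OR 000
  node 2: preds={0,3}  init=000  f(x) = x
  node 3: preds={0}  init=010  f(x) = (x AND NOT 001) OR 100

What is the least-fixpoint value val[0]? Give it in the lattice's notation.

000

Worklist (8 pops):
  #1 pop 0: in=010 → 000 (no change)
  #2 pop 1: in=010 → 000 (no change)
  #3 pop 2: in=010 → 010 (was 000); enqueue [1]
  #4 pop 3: in=000 → 110 (was 010); enqueue [0,2]
  #5 pop 1: in=110 → 100 (was 000); enqueue []
  #6 pop 0: in=110 → 000 (no change)
  #7 pop 2: in=110 → 110 (was 010); enqueue [1]
  #8 pop 1: in=110 → 100 (no change)

Fixpoint:
  val[0] = 000
  val[1] = 100
  val[2] = 110
  val[3] = 110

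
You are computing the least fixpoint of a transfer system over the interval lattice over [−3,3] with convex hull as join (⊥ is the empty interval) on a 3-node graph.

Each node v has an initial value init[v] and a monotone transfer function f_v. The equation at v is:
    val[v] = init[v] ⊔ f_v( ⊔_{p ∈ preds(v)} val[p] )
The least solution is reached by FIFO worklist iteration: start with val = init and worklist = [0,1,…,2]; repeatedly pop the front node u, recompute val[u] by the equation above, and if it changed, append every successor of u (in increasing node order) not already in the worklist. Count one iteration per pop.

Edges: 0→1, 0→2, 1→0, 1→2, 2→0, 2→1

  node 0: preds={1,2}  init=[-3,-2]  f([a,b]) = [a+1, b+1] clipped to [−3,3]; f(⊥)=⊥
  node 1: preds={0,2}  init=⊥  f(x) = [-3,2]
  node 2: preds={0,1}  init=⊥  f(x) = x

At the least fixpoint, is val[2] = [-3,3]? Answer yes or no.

yes

Iteration log — 8 steps:
  step 1. node 0  ⊔preds=⊥  new=[-3,-2]  stable
  step 2. node 1  ⊔preds=[-3,-2]  new=[-3,2]  old=⊥  +wl: 0
  step 3. node 2  ⊔preds=[-3,2]  new=[-3,2]  old=⊥  +wl: 1
  step 4. node 0  ⊔preds=[-3,2]  new=[-3,3]  old=[-3,-2]  +wl: 2
  step 5. node 1  ⊔preds=[-3,3]  new=[-3,2]  stable
  step 6. node 2  ⊔preds=[-3,3]  new=[-3,3]  old=[-3,2]  +wl: 0,1
  step 7. node 0  ⊔preds=[-3,3]  new=[-3,3]  stable
  step 8. node 1  ⊔preds=[-3,3]  new=[-3,2]  stable

Least fixpoint reached:
  node 0: [-3,3]
  node 1: [-3,2]
  node 2: [-3,3]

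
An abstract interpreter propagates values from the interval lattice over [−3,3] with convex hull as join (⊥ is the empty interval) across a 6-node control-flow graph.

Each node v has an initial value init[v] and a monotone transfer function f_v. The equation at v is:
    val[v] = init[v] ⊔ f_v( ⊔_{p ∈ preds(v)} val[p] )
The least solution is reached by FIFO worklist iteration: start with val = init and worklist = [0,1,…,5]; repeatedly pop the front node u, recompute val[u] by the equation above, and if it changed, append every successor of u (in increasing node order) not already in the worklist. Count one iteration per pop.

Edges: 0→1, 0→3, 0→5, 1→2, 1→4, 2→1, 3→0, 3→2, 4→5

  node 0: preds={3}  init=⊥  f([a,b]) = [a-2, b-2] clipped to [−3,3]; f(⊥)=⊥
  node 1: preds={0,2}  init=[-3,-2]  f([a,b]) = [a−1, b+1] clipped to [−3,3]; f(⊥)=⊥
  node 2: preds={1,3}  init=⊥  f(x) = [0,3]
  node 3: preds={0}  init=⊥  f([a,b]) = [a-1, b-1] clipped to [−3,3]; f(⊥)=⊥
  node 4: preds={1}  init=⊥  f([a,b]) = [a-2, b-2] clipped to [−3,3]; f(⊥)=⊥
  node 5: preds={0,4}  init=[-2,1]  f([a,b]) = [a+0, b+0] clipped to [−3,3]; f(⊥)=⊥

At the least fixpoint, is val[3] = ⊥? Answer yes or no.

Iteration log — 10 steps:
  step 1. node 0  ⊔preds=⊥  new=⊥  stable
  step 2. node 1  ⊔preds=⊥  new=[-3,-2]  stable
  step 3. node 2  ⊔preds=[-3,-2]  new=[0,3]  old=⊥  +wl: 1
  step 4. node 3  ⊔preds=⊥  new=⊥  stable
  step 5. node 4  ⊔preds=[-3,-2]  new=[-3,-3]  old=⊥  +wl: 
  step 6. node 5  ⊔preds=[-3,-3]  new=[-3,1]  old=[-2,1]  +wl: 
  step 7. node 1  ⊔preds=[0,3]  new=[-3,3]  old=[-3,-2]  +wl: 2,4
  step 8. node 2  ⊔preds=[-3,3]  new=[0,3]  stable
  step 9. node 4  ⊔preds=[-3,3]  new=[-3,1]  old=[-3,-3]  +wl: 5
  step 10. node 5  ⊔preds=[-3,1]  new=[-3,1]  stable

Least fixpoint reached:
  node 0: ⊥
  node 1: [-3,3]
  node 2: [0,3]
  node 3: ⊥
  node 4: [-3,1]
  node 5: [-3,1]

yes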